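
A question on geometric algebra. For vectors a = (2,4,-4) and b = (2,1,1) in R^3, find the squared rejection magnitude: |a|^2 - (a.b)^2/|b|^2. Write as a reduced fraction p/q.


|a|^2 = 2^2 + 4^2 + (-4)^2 = 36
|b|^2 = 2^2 + 1^2 + 1^2 = 6
a . b = 2*2 + 4*1 + (-4)*1 = 4
(a.b)^2 = 4^2 = 16
|rej|^2 = 36 - 16/6
= (216 - 16)/6
= 200/6
In lowest terms: 100/3


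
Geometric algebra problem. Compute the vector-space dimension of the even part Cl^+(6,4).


Even subalgebra dimension = 2^(n-1)
n = 6 + 4 = 10
2^(10 - 1) = 2^9 = 512
Verification: sum of C(10,k) for even k = 1 + 45 + 210 + 210 + 45 + 1 = 512
Result = 512


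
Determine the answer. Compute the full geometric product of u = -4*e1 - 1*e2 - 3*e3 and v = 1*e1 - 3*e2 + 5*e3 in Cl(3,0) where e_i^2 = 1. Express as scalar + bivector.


In Cl(3,0): e_i^2 = 1, e_ie_j = -e_je_i for i != j.
Scalar part = u . v = (-4)*1 + (-1)*(-3) + (-3)*5
= -4 + 3 + (-15) = -16
e12 coeff = (-4)*(-3) - (-1)*1 = 12 - (-1) = 13
e13 coeff = (-4)*5 - (-3)*1 = -20 - (-3) = -17
e23 coeff = (-1)*5 - (-3)*(-3) = -5 - 9 = -14
uv = -16 + 13*e12 - 17*e13 - 14*e23


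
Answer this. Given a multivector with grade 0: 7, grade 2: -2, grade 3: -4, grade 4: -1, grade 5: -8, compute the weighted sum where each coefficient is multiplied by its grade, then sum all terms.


Grade-weighted sum = sum of grade_k * coefficient_k
0*7 = 0
2*(-2) = -4
3*(-4) = -12
4*(-1) = -4
5*(-8) = -40
Total = 0 + (-4) + (-12) + (-4) + (-40) = -60


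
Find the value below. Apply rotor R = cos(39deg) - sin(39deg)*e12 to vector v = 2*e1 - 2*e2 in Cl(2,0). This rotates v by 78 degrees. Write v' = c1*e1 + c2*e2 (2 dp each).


Rotor R = cos(39deg) - sin(39deg)*e12
Rotation angle theta = 2 * 39 = 78 degrees
v' = R*v*~R rotates v by theta.
cos(78deg) = 0.2079, sin(78deg) = 0.9781
v'_1 = 2*cos(78deg) - (-2)*sin(78deg)
= 2*0.2079 - (-2)*0.9781
= 2.37
v'_2 = 2*sin(78deg) + (-2)*cos(78deg)
= 2*0.9781 + (-2)*0.2079
= 1.54
v' = 2.37*e1 + 1.54*e2


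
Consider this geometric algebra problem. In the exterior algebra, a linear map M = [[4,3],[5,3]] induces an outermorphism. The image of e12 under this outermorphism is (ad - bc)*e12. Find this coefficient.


The outermorphism of a linear map f sends e1^e2 to f(e1)^f(e2).
f(e1) = 4*e1 + 5*e2
f(e2) = 3*e1 + 3*e2
f(e1) ^ f(e2) = (4*e1 + 5*e2) ^ (3*e1 + 3*e2)
= 4*3*e12 + 5*3*e21
= (12 - 15)*e12
= -3*e12
Coefficient = -3


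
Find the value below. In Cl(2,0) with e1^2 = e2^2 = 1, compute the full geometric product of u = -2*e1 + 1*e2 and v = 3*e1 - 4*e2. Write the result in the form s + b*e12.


Expand: (-2*e1 + 1*e2)(3*e1 - 4*e2)
= (-2)*3*e1e1 + (-2)*(-4)*e1e2 + 1*3*e2e1 + 1*(-4)*e2e2
Using e1^2 = e2^2 = 1, e2e1 = -e1e2:
Scalar part s = (-2)*3 + 1*(-4) = -6 + (-4) = -10
Bivector part b = (-2)*(-4) - 1*3 = 8 - 3 = 5
uv = -10 + 5*e12


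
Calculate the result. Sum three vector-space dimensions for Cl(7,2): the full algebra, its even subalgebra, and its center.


n = 7 + 2 = 9
Total dim = 2^9 = 512
Even subalgebra dim = 2^8 = 256
n is odd, so center dim = 2
Sum = 512 + 256 + 2 = 770


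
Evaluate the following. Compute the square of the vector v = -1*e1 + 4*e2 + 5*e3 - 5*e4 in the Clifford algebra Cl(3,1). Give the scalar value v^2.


v^2 = sum of c_i^2 * e_i^2
Positive signature terms (e_i^2 = +1): (-1)^2 + 4^2 + 5^2 = 42
Negative signature terms (e_j^2 = -1): (-5)^2 = 25
v^2 = 42 - 25 = 17


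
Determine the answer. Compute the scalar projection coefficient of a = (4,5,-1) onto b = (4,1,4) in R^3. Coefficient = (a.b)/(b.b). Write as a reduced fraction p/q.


Projection coefficient = (a . b) / (b . b)
a . b = 4*4 + 5*1 + (-1)*4
= 16 + 5 + (-4) = 17
b . b = 4^2 + 1^2 + 4^2
= 16 + 1 + 16 = 33
Coefficient = 17/33
In lowest terms: 17/33


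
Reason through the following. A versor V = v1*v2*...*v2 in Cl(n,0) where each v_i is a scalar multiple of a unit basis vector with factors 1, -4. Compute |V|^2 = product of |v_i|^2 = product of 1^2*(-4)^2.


Each vector v_i has |v_i|^2 = s_i^2
Squared scales: 1^2 = 1, (-4)^2 = 16
|V|^2 = 1 * 16
= 16


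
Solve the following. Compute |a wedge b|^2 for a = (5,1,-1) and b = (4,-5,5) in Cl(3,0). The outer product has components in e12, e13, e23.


a wedge b = (a1*b2 - a2*b1)*e12 + (a1*b3 - a3*b1)*e13 + (a2*b3 - a3*b2)*e23
e12 coeff: 5*(-5) - 1*4 = -25 - 4 = -29
e13 coeff: 5*5 - (-1)*4 = 25 - (-4) = 29
e23 coeff: 1*5 - (-1)*(-5) = 5 - 5 = 0
|a wedge b|^2 = (-29)^2 + 29^2 + 0^2
= 841 + 841 + 0
= 1682


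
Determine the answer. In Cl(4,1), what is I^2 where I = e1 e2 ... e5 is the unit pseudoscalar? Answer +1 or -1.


The pseudoscalar I = e1...e_n (product of all n generators) of Cl(p,q) satisfies I^2 = (-1)^(q + n(n-1)/2).
p = 4, q = 1, n = p + q = 5
n(n-1)/2 = 5 * 4 / 2 = 10
Exponent = q + n(n-1)/2 = 1 + 10 = 11
I^2 = (-1)^11 = -1


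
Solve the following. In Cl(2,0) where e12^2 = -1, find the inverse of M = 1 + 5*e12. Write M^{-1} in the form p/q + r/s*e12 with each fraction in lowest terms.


M = 1 + 5*e12, where e12^2 = -1.
Since M commutes with its reverse ~M = a - b*e12, M * ~M = a^2 - b^2*e12^2 = a^2 + b^2.
So M^{-1} = ~M / (a^2 + b^2) = (a - b*e12)/(a^2 + b^2).
a^2 + b^2 = 1 + 25 = 26
Scalar part = 1/26 = 1/26
Bivector coeff = -5/26 = -5/26
M^{-1} = 1/26 - 5/26*e12


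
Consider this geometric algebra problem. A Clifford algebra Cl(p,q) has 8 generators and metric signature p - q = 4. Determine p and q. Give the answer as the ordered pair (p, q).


We need p + q = 8 and p - q = 4.
Adding: 2p = 8 + 4 = 12, so p = 6.
Then q = 8 - 6 = 2.
(p, q) = (6, 2)


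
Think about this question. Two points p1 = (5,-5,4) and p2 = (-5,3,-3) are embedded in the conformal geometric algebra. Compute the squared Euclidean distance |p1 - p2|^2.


p1 - p2 = (10, -8, 7)
|p1 - p2|^2 = 10^2 + (-8)^2 + 7^2
= 100 + 64 + 49
= 213


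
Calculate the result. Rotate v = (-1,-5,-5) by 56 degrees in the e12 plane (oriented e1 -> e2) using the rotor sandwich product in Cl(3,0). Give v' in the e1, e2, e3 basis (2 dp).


Rotor R = cos(28deg) - sin(28deg)*e12
Rotation angle theta = 2 * 28 = 56 degrees in the e12 plane (e1 -> e2).
The component perpendicular to the plane (e3) is invariant: v'_3 = v3 = -5.00
cos(56deg) = 0.5592, sin(56deg) = 0.8290
v'_1 = v1*cos(theta) - v2*sin(theta) = -1*0.5592 - (-5)*0.8290 = 3.59
v'_2 = v1*sin(theta) + v2*cos(theta) = -1*0.8290 + (-5)*0.5592 = -3.63
v' = 3.59*e1 - 3.63*e2 - 5.00*e3


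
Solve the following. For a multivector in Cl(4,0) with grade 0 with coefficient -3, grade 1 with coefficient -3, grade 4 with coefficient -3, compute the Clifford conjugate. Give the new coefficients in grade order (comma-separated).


Clifford conjugate sign for grade k: (-1)^(k(k+1)/2)
Grade 0: (-1)^(0*1/2) = (-1)^0 = 1, coeff -3 -> -3
Grade 1: (-1)^(1*2/2) = (-1)^1 = -1, coeff -3 -> 3
Grade 4: (-1)^(4*5/2) = (-1)^10 = 1, coeff -3 -> -3
Conjugated coefficients: -3, 3, -3


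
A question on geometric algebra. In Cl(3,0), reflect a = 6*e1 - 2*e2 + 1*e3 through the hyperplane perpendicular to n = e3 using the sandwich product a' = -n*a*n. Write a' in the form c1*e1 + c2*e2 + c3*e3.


Reflection formula: a' = -n*a*n, with n = e3 (unit vector, n^2 = 1).
For reflection through hyperplane perp to e3:
The component along e3 flips sign, others stay.
a = (6, -2, 1)
a' = (6, -2, -1)
a' = 6*e1 - 2*e2 - 1*e3


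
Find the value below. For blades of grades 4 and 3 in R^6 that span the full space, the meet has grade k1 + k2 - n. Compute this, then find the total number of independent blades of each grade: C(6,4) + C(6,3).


Meet grade = grade(A) + grade(B) - n
= 4 + 3 - 6 = 1
C(6,4) = 15
C(6,3) = 20
dim_A + dim_B = 15 + 20 = 35


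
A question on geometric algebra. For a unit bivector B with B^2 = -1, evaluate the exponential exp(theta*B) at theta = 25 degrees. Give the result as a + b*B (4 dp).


For a unit bivector B with B^2 = -1, the exponential series gives
e^(theta*B) = cos(theta) + sin(theta)*B (the GA analogue of Euler's formula).
theta = 25 degrees = 0.436332 rad
cos(25 deg) = 0.9063
sin(25 deg) = 0.4226
exp(theta*B) = 0.9063 + 0.4226*B


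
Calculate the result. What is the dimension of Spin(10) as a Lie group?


Spin(n) double-covers SO(n); both have Lie algebra so(n) of dimension n(n-1)/2.
n = 10
n(n-1) = 10 * 9 = 90
dim Spin(10) = 90/2 = 45


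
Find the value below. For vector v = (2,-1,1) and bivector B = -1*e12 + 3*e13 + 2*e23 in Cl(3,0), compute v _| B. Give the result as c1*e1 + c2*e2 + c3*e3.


Left contraction v _| B = <vB>_1 (grade-1 part of the geometric product vB).
Using e1_|e12 = e2, e2_|e12 = -e1, e1_|e13 = e3, e3_|e13 = -e1, e2_|e23 = e3, e3_|e23 = -e2:
e1 coeff: -v2*b12 - v3*b13 = -(-1)*(-1) - (1)*(3) = -4
e2 coeff: v1*b12 - v3*b23 = (2)*(-1) - (1)*(2) = -4
e3 coeff: v1*b13 + v2*b23 = (2)*(3) + (-1)*(2) = 4
v _| B = -4*e1 - 4*e2 + 4*e3


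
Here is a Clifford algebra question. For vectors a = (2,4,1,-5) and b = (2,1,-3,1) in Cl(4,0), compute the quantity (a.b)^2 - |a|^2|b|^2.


a . b = 2*2 + 4*1 + 1*(-3) + (-5)*1
= 4 + 4 + (-3) + (-5) = 0
|a|^2 = 2^2 + 4^2 + 1^2 + (-5)^2 = 46
|b|^2 = 2^2 + 1^2 + (-3)^2 + 1^2 = 15
(a.b)^2 = 0^2 = 0
|a|^2 * |b|^2 = 46 * 15 = 690
Result = 0 - 690 = -690


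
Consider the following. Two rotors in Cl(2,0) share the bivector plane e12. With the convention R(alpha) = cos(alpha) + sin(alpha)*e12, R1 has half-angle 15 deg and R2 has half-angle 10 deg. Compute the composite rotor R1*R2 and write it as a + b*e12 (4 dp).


Same-plane rotors commute and their half-angles add:
R1*R2 = cos(a1 + a2) + sin(a1 + a2)*e12.
a1 + a2 = 15 + 10 = 25 deg
cos(25 deg) = 0.9063
sin(25 deg) = 0.4226
R1*R2 = 0.9063 + 0.4226*e12


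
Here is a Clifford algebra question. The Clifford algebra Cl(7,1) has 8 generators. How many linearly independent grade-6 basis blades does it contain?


Number of grade-k basis blades in Cl(p,q) with n = p + q is C(n, k).
n = 7 + 1 = 8
C(8, 6) = 8! / (6! * 2!)
= 40320 / (720 * 2)
= 28


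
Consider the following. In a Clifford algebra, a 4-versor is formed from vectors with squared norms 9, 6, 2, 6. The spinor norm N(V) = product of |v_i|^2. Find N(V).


Spinor norm N(V) = |v1|^2 * |v2|^2 * ... * |v4|^2
= 9 * 6 * 2 * 6
Running product: 9, 54, 108, 648
N(V) = 648


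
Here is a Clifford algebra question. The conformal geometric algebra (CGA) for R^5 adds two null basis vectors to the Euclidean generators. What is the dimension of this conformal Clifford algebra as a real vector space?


The conformal model of R^5 uses Cl(6,1): the 5 Euclidean generators plus two extra orthogonal generators e+ (e+^2 = +1) and e- (e-^2 = -1), from which the null vectors e0, einf are built.
Number of generators m = 5 + 2 = 7.
dim Cl(p,q) = 2^m = 2^7 = 128


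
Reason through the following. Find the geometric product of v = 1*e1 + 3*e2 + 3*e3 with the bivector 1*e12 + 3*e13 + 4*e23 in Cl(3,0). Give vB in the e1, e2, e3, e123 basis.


vB has grade-1 (vector) and grade-3 (trivector) parts: vB = (v _| B) + (v ^ B).
Vector part <vB>_1:
  e1: -v2*b12 - v3*b13 = -(3)*(1) - (3)*(3) = -12
  e2: v1*b12 - v3*b23 = (1)*(1) - (3)*(4) = -11
  e3: v1*b13 + v2*b23 = (1)*(3) + (3)*(4) = 15
Trivector part <vB>_3:
  e123: v1*b23 - v2*b13 + v3*b12 = (1)*(4) - (3)*(3) + (3)*(1) = -2
vB = -12*e1 - 11*e2 + 15*e3 - 2*e123


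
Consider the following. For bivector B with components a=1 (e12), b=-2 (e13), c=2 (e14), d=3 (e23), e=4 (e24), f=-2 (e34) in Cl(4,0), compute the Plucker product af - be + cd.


Plucker relation: af - be + cd
a*f = 1*(-2) = -2
b*e = (-2)*4 = -8
c*d = 2*3 = 6
af - be + cd = -2 - (-8) + 6
= 12


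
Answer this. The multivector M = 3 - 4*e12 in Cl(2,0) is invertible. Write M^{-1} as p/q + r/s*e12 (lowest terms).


M = 3 - 4*e12, where e12^2 = -1.
Since M commutes with its reverse ~M = a - b*e12, M * ~M = a^2 - b^2*e12^2 = a^2 + b^2.
So M^{-1} = ~M / (a^2 + b^2) = (a - b*e12)/(a^2 + b^2).
a^2 + b^2 = 9 + 16 = 25
Scalar part = 3/25 = 3/25
Bivector coeff = 4/25 = 4/25
M^{-1} = 3/25 + 4/25*e12


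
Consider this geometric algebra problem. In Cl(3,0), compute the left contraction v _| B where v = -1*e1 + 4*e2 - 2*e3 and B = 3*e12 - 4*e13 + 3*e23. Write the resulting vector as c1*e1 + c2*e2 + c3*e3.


Left contraction v _| B = <vB>_1 (grade-1 part of the geometric product vB).
Using e1_|e12 = e2, e2_|e12 = -e1, e1_|e13 = e3, e3_|e13 = -e1, e2_|e23 = e3, e3_|e23 = -e2:
e1 coeff: -v2*b12 - v3*b13 = -(4)*(3) - (-2)*(-4) = -20
e2 coeff: v1*b12 - v3*b23 = (-1)*(3) - (-2)*(3) = 3
e3 coeff: v1*b13 + v2*b23 = (-1)*(-4) + (4)*(3) = 16
v _| B = -20*e1 + 3*e2 + 16*e3


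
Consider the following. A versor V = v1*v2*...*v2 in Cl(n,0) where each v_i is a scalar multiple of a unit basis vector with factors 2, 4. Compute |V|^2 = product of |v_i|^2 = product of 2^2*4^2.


Each vector v_i has |v_i|^2 = s_i^2
Squared scales: 2^2 = 4, 4^2 = 16
|V|^2 = 4 * 16
= 64


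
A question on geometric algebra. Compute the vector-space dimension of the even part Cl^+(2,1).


Even subalgebra dimension = 2^(n-1)
n = 2 + 1 = 3
2^(3 - 1) = 2^2 = 4
Verification: sum of C(3,k) for even k = 1 + 3 = 4
Result = 4


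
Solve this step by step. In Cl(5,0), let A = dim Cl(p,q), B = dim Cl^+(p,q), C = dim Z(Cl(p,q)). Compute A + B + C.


n = 5 + 0 = 5
Total dim = 2^5 = 32
Even subalgebra dim = 2^4 = 16
n is odd, so center dim = 2
Sum = 32 + 16 + 2 = 50


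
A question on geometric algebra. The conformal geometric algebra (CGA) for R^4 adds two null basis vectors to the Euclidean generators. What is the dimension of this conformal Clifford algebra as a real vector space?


The conformal model of R^4 uses Cl(5,1): the 4 Euclidean generators plus two extra orthogonal generators e+ (e+^2 = +1) and e- (e-^2 = -1), from which the null vectors e0, einf are built.
Number of generators m = 4 + 2 = 6.
dim Cl(p,q) = 2^m = 2^6 = 64


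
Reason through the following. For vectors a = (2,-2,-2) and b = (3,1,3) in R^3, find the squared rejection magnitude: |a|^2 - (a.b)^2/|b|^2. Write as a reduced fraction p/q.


|a|^2 = 2^2 + (-2)^2 + (-2)^2 = 12
|b|^2 = 3^2 + 1^2 + 3^2 = 19
a . b = 2*3 + (-2)*1 + (-2)*3 = -2
(a.b)^2 = (-2)^2 = 4
|rej|^2 = 12 - 4/19
= (228 - 4)/19
= 224/19
In lowest terms: 224/19


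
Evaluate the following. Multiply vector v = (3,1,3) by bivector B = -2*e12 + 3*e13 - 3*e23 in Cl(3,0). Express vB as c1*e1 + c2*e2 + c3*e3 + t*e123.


vB has grade-1 (vector) and grade-3 (trivector) parts: vB = (v _| B) + (v ^ B).
Vector part <vB>_1:
  e1: -v2*b12 - v3*b13 = -(1)*(-2) - (3)*(3) = -7
  e2: v1*b12 - v3*b23 = (3)*(-2) - (3)*(-3) = 3
  e3: v1*b13 + v2*b23 = (3)*(3) + (1)*(-3) = 6
Trivector part <vB>_3:
  e123: v1*b23 - v2*b13 + v3*b12 = (3)*(-3) - (1)*(3) + (3)*(-2) = -18
vB = -7*e1 + 3*e2 + 6*e3 - 18*e123


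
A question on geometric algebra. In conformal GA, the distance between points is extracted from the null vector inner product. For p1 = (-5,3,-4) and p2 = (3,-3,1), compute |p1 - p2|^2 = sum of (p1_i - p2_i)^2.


p1 - p2 = (-8, 6, -5)
|p1 - p2|^2 = (-8)^2 + 6^2 + (-5)^2
= 64 + 36 + 25
= 125


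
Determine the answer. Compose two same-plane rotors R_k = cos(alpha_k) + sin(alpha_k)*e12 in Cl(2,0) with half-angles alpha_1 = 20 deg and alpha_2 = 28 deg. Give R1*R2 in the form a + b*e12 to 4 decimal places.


Same-plane rotors commute and their half-angles add:
R1*R2 = cos(a1 + a2) + sin(a1 + a2)*e12.
a1 + a2 = 20 + 28 = 48 deg
cos(48 deg) = 0.6691
sin(48 deg) = 0.7431
R1*R2 = 0.6691 + 0.7431*e12


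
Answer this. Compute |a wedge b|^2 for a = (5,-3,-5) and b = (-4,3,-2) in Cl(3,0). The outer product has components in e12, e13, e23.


a wedge b = (a1*b2 - a2*b1)*e12 + (a1*b3 - a3*b1)*e13 + (a2*b3 - a3*b2)*e23
e12 coeff: 5*3 - (-3)*(-4) = 15 - 12 = 3
e13 coeff: 5*(-2) - (-5)*(-4) = -10 - 20 = -30
e23 coeff: (-3)*(-2) - (-5)*3 = 6 - (-15) = 21
|a wedge b|^2 = 3^2 + (-30)^2 + 21^2
= 9 + 900 + 441
= 1350


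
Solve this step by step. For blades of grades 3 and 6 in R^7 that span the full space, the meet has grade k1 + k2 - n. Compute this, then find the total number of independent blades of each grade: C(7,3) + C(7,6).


Meet grade = grade(A) + grade(B) - n
= 3 + 6 - 7 = 2
C(7,3) = 35
C(7,6) = 7
dim_A + dim_B = 35 + 7 = 42


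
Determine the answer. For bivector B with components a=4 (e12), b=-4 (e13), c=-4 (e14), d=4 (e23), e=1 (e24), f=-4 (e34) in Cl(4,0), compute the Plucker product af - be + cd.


Plucker relation: af - be + cd
a*f = 4*(-4) = -16
b*e = (-4)*1 = -4
c*d = (-4)*4 = -16
af - be + cd = -16 - (-4) + (-16)
= -28


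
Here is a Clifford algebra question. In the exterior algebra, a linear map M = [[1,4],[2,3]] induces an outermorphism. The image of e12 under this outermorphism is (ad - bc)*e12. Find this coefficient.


The outermorphism of a linear map f sends e1^e2 to f(e1)^f(e2).
f(e1) = 1*e1 + 2*e2
f(e2) = 4*e1 + 3*e2
f(e1) ^ f(e2) = (1*e1 + 2*e2) ^ (4*e1 + 3*e2)
= 1*3*e12 + 2*4*e21
= (3 - 8)*e12
= -5*e12
Coefficient = -5


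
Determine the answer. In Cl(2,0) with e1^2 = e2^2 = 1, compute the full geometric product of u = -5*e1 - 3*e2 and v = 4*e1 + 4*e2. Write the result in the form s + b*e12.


Expand: (-5*e1 - 3*e2)(4*e1 + 4*e2)
= (-5)*4*e1e1 + (-5)*4*e1e2 + (-3)*4*e2e1 + (-3)*4*e2e2
Using e1^2 = e2^2 = 1, e2e1 = -e1e2:
Scalar part s = (-5)*4 + (-3)*4 = -20 + (-12) = -32
Bivector part b = (-5)*4 - (-3)*4 = -20 - (-12) = -8
uv = -32 - 8*e12


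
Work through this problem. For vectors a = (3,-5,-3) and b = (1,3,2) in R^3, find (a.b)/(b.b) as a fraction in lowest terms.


Projection coefficient = (a . b) / (b . b)
a . b = 3*1 + (-5)*3 + (-3)*2
= 3 + (-15) + (-6) = -18
b . b = 1^2 + 3^2 + 2^2
= 1 + 9 + 4 = 14
Coefficient = -18/14
In lowest terms: -9/7


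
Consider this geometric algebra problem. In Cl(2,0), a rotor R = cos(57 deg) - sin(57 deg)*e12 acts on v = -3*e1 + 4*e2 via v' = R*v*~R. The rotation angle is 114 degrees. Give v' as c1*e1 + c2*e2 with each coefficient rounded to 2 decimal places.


Rotor R = cos(57deg) - sin(57deg)*e12
Rotation angle theta = 2 * 57 = 114 degrees
v' = R*v*~R rotates v by theta.
cos(114deg) = -0.4067, sin(114deg) = 0.9135
v'_1 = -3*cos(114deg) - 4*sin(114deg)
= -3*(-0.4067) - 4*0.9135
= -2.43
v'_2 = -3*sin(114deg) + 4*cos(114deg)
= -3*0.9135 + 4*(-0.4067)
= -4.37
v' = -2.43*e1 - 4.37*e2


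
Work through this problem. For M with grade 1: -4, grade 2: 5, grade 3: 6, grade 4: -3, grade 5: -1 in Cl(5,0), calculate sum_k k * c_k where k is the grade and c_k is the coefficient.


Grade-weighted sum = sum of grade_k * coefficient_k
1*(-4) = -4
2*5 = 10
3*6 = 18
4*(-3) = -12
5*(-1) = -5
Total = -4 + 10 + 18 + (-12) + (-5) = 7


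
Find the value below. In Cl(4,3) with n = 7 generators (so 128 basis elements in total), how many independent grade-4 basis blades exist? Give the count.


Number of grade-k basis blades in Cl(p,q) with n = p + q is C(n, k).
n = 4 + 3 = 7
C(7, 4) = 7! / (4! * 3!)
= 5040 / (24 * 6)
= 35


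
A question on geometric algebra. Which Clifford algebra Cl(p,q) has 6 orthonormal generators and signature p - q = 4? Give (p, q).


We need p + q = 6 and p - q = 4.
Adding: 2p = 6 + 4 = 10, so p = 5.
Then q = 6 - 5 = 1.
(p, q) = (5, 1)


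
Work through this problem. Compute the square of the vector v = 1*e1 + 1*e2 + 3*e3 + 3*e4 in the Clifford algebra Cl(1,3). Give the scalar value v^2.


v^2 = sum of c_i^2 * e_i^2
Positive signature terms (e_i^2 = +1): 1^2 = 1
Negative signature terms (e_j^2 = -1): 1^2 + 3^2 + 3^2 = 19
v^2 = 1 - 19 = -18


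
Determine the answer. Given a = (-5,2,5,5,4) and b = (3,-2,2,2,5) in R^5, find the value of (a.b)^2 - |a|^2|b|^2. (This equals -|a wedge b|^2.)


a . b = (-5)*3 + 2*(-2) + 5*2 + 5*2 + 4*5
= -15 + (-4) + 10 + 10 + 20 = 21
|a|^2 = (-5)^2 + 2^2 + 5^2 + 5^2 + 4^2 = 95
|b|^2 = 3^2 + (-2)^2 + 2^2 + 2^2 + 5^2 = 46
(a.b)^2 = 21^2 = 441
|a|^2 * |b|^2 = 95 * 46 = 4370
Result = 441 - 4370 = -3929


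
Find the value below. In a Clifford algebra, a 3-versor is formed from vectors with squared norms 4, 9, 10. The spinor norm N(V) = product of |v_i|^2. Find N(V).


Spinor norm N(V) = |v1|^2 * |v2|^2 * ... * |v3|^2
= 4 * 9 * 10
Running product: 4, 36, 360
N(V) = 360


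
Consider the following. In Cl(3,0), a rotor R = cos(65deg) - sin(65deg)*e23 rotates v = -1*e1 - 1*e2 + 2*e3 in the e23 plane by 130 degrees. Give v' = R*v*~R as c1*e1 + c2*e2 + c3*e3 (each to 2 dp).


Rotor R = cos(65deg) - sin(65deg)*e23
Rotation angle theta = 2 * 65 = 130 degrees in the e23 plane (e2 -> e3).
The component perpendicular to the plane (e1) is invariant: v'_1 = v1 = -1.00
cos(130deg) = -0.6428, sin(130deg) = 0.7660
v'_2 = v2*cos(theta) - v3*sin(theta) = -1*(-0.6428) - 2*0.7660 = -0.89
v'_3 = v2*sin(theta) + v3*cos(theta) = -1*0.7660 + 2*(-0.6428) = -2.05
v' = -1.00*e1 - 0.89*e2 - 2.05*e3


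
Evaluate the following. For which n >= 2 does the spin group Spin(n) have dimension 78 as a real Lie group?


dim Spin(n) = dim so(n) = n(n-1)/2.
Solve n(n-1)/2 = 78, i.e. n^2 - n - 156 = 0.
Discriminant = 1 + 8*78 = 625
n = (1 + sqrt(625))/2 = (1 + 25)/2 = 13


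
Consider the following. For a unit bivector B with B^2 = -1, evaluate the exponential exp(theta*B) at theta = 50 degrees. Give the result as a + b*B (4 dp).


For a unit bivector B with B^2 = -1, the exponential series gives
e^(theta*B) = cos(theta) + sin(theta)*B (the GA analogue of Euler's formula).
theta = 50 degrees = 0.872665 rad
cos(50 deg) = 0.6428
sin(50 deg) = 0.7660
exp(theta*B) = 0.6428 + 0.7660*B


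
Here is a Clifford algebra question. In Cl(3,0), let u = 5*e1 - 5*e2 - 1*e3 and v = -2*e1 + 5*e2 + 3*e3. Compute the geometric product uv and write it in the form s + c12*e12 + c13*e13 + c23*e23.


In Cl(3,0): e_i^2 = 1, e_ie_j = -e_je_i for i != j.
Scalar part = u . v = 5*(-2) + (-5)*5 + (-1)*3
= -10 + (-25) + (-3) = -38
e12 coeff = 5*5 - (-5)*(-2) = 25 - 10 = 15
e13 coeff = 5*3 - (-1)*(-2) = 15 - 2 = 13
e23 coeff = (-5)*3 - (-1)*5 = -15 - (-5) = -10
uv = -38 + 15*e12 + 13*e13 - 10*e23


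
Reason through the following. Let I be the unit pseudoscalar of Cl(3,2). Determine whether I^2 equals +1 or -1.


The pseudoscalar I = e1...e_n (product of all n generators) of Cl(p,q) satisfies I^2 = (-1)^(q + n(n-1)/2).
p = 3, q = 2, n = p + q = 5
n(n-1)/2 = 5 * 4 / 2 = 10
Exponent = q + n(n-1)/2 = 2 + 10 = 12
I^2 = (-1)^12 = +1


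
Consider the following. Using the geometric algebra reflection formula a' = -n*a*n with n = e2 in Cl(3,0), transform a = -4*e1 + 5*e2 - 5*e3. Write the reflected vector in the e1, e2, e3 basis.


Reflection formula: a' = -n*a*n, with n = e2 (unit vector, n^2 = 1).
For reflection through hyperplane perp to e2:
The component along e2 flips sign, others stay.
a = (-4, 5, -5)
a' = (-4, -5, -5)
a' = -4*e1 - 5*e2 - 5*e3


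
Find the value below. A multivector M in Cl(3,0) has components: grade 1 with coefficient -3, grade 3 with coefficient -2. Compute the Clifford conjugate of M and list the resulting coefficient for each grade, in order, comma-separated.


Clifford conjugate sign for grade k: (-1)^(k(k+1)/2)
Grade 1: (-1)^(1*2/2) = (-1)^1 = -1, coeff -3 -> 3
Grade 3: (-1)^(3*4/2) = (-1)^6 = 1, coeff -2 -> -2
Conjugated coefficients: 3, -2


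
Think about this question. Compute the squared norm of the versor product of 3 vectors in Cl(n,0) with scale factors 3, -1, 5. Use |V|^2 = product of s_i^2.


Each vector v_i has |v_i|^2 = s_i^2
Squared scales: 3^2 = 9, (-1)^2 = 1, 5^2 = 25
|V|^2 = 9 * 1 * 25
= 225


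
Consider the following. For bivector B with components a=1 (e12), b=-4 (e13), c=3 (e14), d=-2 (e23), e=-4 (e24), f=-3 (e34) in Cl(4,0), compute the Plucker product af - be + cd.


Plucker relation: af - be + cd
a*f = 1*(-3) = -3
b*e = (-4)*(-4) = 16
c*d = 3*(-2) = -6
af - be + cd = -3 - 16 + (-6)
= -25


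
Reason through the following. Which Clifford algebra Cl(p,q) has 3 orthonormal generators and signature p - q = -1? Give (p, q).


We need p + q = 3 and p - q = -1.
Adding: 2p = 3 + (-1) = 2, so p = 1.
Then q = 3 - 1 = 2.
(p, q) = (1, 2)


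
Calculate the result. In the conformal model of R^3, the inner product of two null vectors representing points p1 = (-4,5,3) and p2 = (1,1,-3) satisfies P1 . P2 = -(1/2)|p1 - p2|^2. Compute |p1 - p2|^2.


p1 - p2 = (-5, 4, 6)
|p1 - p2|^2 = (-5)^2 + 4^2 + 6^2
= 25 + 16 + 36
= 77


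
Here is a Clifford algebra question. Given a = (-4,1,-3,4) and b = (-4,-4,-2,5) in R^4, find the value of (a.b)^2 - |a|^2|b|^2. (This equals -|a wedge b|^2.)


a . b = (-4)*(-4) + 1*(-4) + (-3)*(-2) + 4*5
= 16 + (-4) + 6 + 20 = 38
|a|^2 = (-4)^2 + 1^2 + (-3)^2 + 4^2 = 42
|b|^2 = (-4)^2 + (-4)^2 + (-2)^2 + 5^2 = 61
(a.b)^2 = 38^2 = 1444
|a|^2 * |b|^2 = 42 * 61 = 2562
Result = 1444 - 2562 = -1118


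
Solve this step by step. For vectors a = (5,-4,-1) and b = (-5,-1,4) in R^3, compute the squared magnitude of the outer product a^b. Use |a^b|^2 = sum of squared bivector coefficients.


a wedge b = (a1*b2 - a2*b1)*e12 + (a1*b3 - a3*b1)*e13 + (a2*b3 - a3*b2)*e23
e12 coeff: 5*(-1) - (-4)*(-5) = -5 - 20 = -25
e13 coeff: 5*4 - (-1)*(-5) = 20 - 5 = 15
e23 coeff: (-4)*4 - (-1)*(-1) = -16 - 1 = -17
|a wedge b|^2 = (-25)^2 + 15^2 + (-17)^2
= 625 + 225 + 289
= 1139


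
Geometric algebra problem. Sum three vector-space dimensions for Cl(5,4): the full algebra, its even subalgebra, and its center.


n = 5 + 4 = 9
Total dim = 2^9 = 512
Even subalgebra dim = 2^8 = 256
n is odd, so center dim = 2
Sum = 512 + 256 + 2 = 770


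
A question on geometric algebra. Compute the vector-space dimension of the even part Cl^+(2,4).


Even subalgebra dimension = 2^(n-1)
n = 2 + 4 = 6
2^(6 - 1) = 2^5 = 32
Verification: sum of C(6,k) for even k = 1 + 15 + 15 + 1 = 32
Result = 32


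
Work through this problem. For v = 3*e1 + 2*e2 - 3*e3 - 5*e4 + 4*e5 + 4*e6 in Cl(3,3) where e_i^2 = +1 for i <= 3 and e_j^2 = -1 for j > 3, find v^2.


v^2 = sum of c_i^2 * e_i^2
Positive signature terms (e_i^2 = +1): 3^2 + 2^2 + (-3)^2 = 22
Negative signature terms (e_j^2 = -1): (-5)^2 + 4^2 + 4^2 = 57
v^2 = 22 - 57 = -35


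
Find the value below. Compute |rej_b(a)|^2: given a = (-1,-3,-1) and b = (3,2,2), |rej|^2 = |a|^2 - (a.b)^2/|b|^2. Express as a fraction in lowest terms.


|a|^2 = (-1)^2 + (-3)^2 + (-1)^2 = 11
|b|^2 = 3^2 + 2^2 + 2^2 = 17
a . b = (-1)*3 + (-3)*2 + (-1)*2 = -11
(a.b)^2 = (-11)^2 = 121
|rej|^2 = 11 - 121/17
= (187 - 121)/17
= 66/17
In lowest terms: 66/17


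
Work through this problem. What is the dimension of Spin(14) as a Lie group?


Spin(n) double-covers SO(n); both have Lie algebra so(n) of dimension n(n-1)/2.
n = 14
n(n-1) = 14 * 13 = 182
dim Spin(14) = 182/2 = 91


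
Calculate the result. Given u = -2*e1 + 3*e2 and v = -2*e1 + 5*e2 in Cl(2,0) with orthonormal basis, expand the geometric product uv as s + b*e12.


Expand: (-2*e1 + 3*e2)(-2*e1 + 5*e2)
= (-2)*(-2)*e1e1 + (-2)*5*e1e2 + 3*(-2)*e2e1 + 3*5*e2e2
Using e1^2 = e2^2 = 1, e2e1 = -e1e2:
Scalar part s = (-2)*(-2) + 3*5 = 4 + 15 = 19
Bivector part b = (-2)*5 - 3*(-2) = -10 - (-6) = -4
uv = 19 - 4*e12


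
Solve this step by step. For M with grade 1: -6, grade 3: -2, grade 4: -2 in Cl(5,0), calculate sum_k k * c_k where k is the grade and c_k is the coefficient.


Grade-weighted sum = sum of grade_k * coefficient_k
1*(-6) = -6
3*(-2) = -6
4*(-2) = -8
Total = -6 + (-6) + (-8) = -20


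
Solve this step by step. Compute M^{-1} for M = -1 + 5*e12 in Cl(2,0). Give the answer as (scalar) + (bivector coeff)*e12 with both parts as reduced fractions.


M = -1 + 5*e12, where e12^2 = -1.
Since M commutes with its reverse ~M = a - b*e12, M * ~M = a^2 - b^2*e12^2 = a^2 + b^2.
So M^{-1} = ~M / (a^2 + b^2) = (a - b*e12)/(a^2 + b^2).
a^2 + b^2 = 1 + 25 = 26
Scalar part = -1/26 = -1/26
Bivector coeff = -5/26 = -5/26
M^{-1} = -1/26 - 5/26*e12


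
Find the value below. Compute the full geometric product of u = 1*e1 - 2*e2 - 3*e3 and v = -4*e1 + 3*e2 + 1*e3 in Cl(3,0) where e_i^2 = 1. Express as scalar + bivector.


In Cl(3,0): e_i^2 = 1, e_ie_j = -e_je_i for i != j.
Scalar part = u . v = 1*(-4) + (-2)*3 + (-3)*1
= -4 + (-6) + (-3) = -13
e12 coeff = 1*3 - (-2)*(-4) = 3 - 8 = -5
e13 coeff = 1*1 - (-3)*(-4) = 1 - 12 = -11
e23 coeff = (-2)*1 - (-3)*3 = -2 - (-9) = 7
uv = -13 - 5*e12 - 11*e13 + 7*e23


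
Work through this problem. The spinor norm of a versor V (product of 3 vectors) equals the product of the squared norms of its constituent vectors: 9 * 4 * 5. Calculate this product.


Spinor norm N(V) = |v1|^2 * |v2|^2 * ... * |v3|^2
= 9 * 4 * 5
Running product: 9, 36, 180
N(V) = 180


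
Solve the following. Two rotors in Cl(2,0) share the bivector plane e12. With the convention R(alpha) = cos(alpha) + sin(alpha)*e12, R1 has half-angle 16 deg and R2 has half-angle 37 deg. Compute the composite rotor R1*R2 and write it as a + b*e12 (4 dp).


Same-plane rotors commute and their half-angles add:
R1*R2 = cos(a1 + a2) + sin(a1 + a2)*e12.
a1 + a2 = 16 + 37 = 53 deg
cos(53 deg) = 0.6018
sin(53 deg) = 0.7986
R1*R2 = 0.6018 + 0.7986*e12


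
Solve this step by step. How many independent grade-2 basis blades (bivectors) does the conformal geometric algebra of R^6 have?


The conformal model of R^6 uses Cl(7,1) with m = 6 + 2 = 8 generators.
Number of grade-2 blades = C(m, 2) = C(8, 2)
= 8*7/2 = 28


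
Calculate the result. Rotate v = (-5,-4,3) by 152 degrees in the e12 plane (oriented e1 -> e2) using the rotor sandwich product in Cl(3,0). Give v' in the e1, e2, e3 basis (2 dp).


Rotor R = cos(76deg) - sin(76deg)*e12
Rotation angle theta = 2 * 76 = 152 degrees in the e12 plane (e1 -> e2).
The component perpendicular to the plane (e3) is invariant: v'_3 = v3 = 3.00
cos(152deg) = -0.8829, sin(152deg) = 0.4695
v'_1 = v1*cos(theta) - v2*sin(theta) = -5*(-0.8829) - (-4)*0.4695 = 6.29
v'_2 = v1*sin(theta) + v2*cos(theta) = -5*0.4695 + (-4)*(-0.8829) = 1.18
v' = 6.29*e1 + 1.18*e2 + 3.00*e3


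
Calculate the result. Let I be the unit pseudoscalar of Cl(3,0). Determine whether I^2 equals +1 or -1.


The pseudoscalar I = e1...e_n (product of all n generators) of Cl(p,q) satisfies I^2 = (-1)^(q + n(n-1)/2).
p = 3, q = 0, n = p + q = 3
n(n-1)/2 = 3 * 2 / 2 = 3
Exponent = q + n(n-1)/2 = 0 + 3 = 3
I^2 = (-1)^3 = -1


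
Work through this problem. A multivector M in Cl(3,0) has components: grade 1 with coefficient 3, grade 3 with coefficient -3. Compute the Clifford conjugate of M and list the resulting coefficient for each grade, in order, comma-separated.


Clifford conjugate sign for grade k: (-1)^(k(k+1)/2)
Grade 1: (-1)^(1*2/2) = (-1)^1 = -1, coeff 3 -> -3
Grade 3: (-1)^(3*4/2) = (-1)^6 = 1, coeff -3 -> -3
Conjugated coefficients: -3, -3


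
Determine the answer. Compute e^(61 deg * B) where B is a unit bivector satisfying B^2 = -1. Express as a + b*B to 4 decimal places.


For a unit bivector B with B^2 = -1, the exponential series gives
e^(theta*B) = cos(theta) + sin(theta)*B (the GA analogue of Euler's formula).
theta = 61 degrees = 1.064651 rad
cos(61 deg) = 0.4848
sin(61 deg) = 0.8746
exp(theta*B) = 0.4848 + 0.8746*B


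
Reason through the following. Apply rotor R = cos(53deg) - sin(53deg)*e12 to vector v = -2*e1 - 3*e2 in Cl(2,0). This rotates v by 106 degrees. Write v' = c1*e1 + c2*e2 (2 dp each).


Rotor R = cos(53deg) - sin(53deg)*e12
Rotation angle theta = 2 * 53 = 106 degrees
v' = R*v*~R rotates v by theta.
cos(106deg) = -0.2756, sin(106deg) = 0.9613
v'_1 = -2*cos(106deg) - (-3)*sin(106deg)
= -2*(-0.2756) - (-3)*0.9613
= 3.44
v'_2 = -2*sin(106deg) + (-3)*cos(106deg)
= -2*0.9613 + (-3)*(-0.2756)
= -1.10
v' = 3.44*e1 - 1.10*e2


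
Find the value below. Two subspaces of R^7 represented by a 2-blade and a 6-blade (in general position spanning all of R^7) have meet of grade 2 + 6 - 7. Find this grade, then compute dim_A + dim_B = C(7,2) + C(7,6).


Meet grade = grade(A) + grade(B) - n
= 2 + 6 - 7 = 1
C(7,2) = 21
C(7,6) = 7
dim_A + dim_B = 21 + 7 = 28


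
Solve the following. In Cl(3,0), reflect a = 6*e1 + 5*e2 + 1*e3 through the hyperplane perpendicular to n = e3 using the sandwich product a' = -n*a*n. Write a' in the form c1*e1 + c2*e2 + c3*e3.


Reflection formula: a' = -n*a*n, with n = e3 (unit vector, n^2 = 1).
For reflection through hyperplane perp to e3:
The component along e3 flips sign, others stay.
a = (6, 5, 1)
a' = (6, 5, -1)
a' = 6*e1 + 5*e2 - 1*e3


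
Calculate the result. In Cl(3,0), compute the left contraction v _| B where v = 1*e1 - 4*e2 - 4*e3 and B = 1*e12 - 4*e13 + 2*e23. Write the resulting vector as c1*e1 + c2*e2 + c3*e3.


Left contraction v _| B = <vB>_1 (grade-1 part of the geometric product vB).
Using e1_|e12 = e2, e2_|e12 = -e1, e1_|e13 = e3, e3_|e13 = -e1, e2_|e23 = e3, e3_|e23 = -e2:
e1 coeff: -v2*b12 - v3*b13 = -(-4)*(1) - (-4)*(-4) = -12
e2 coeff: v1*b12 - v3*b23 = (1)*(1) - (-4)*(2) = 9
e3 coeff: v1*b13 + v2*b23 = (1)*(-4) + (-4)*(2) = -12
v _| B = -12*e1 + 9*e2 - 12*e3


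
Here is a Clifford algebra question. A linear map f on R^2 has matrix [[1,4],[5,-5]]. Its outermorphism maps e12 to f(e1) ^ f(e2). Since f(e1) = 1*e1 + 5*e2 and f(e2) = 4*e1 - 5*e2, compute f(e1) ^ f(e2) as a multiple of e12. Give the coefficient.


The outermorphism of a linear map f sends e1^e2 to f(e1)^f(e2).
f(e1) = 1*e1 + 5*e2
f(e2) = 4*e1 - 5*e2
f(e1) ^ f(e2) = (1*e1 + 5*e2) ^ (4*e1 - 5*e2)
= 1*(-5)*e12 + 5*4*e21
= (-5 - 20)*e12
= -25*e12
Coefficient = -25


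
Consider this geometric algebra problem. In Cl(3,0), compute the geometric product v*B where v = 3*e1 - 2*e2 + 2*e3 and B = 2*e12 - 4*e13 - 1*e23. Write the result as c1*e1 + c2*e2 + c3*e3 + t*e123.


vB has grade-1 (vector) and grade-3 (trivector) parts: vB = (v _| B) + (v ^ B).
Vector part <vB>_1:
  e1: -v2*b12 - v3*b13 = -(-2)*(2) - (2)*(-4) = 12
  e2: v1*b12 - v3*b23 = (3)*(2) - (2)*(-1) = 8
  e3: v1*b13 + v2*b23 = (3)*(-4) + (-2)*(-1) = -10
Trivector part <vB>_3:
  e123: v1*b23 - v2*b13 + v3*b12 = (3)*(-1) - (-2)*(-4) + (2)*(2) = -7
vB = 12*e1 + 8*e2 - 10*e3 - 7*e123


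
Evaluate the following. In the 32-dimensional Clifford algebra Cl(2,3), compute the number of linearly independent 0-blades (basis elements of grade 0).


Number of grade-k basis blades in Cl(p,q) with n = p + q is C(n, k).
n = 2 + 3 = 5
C(5, 0) = 5! / (0! * 5!)
= 120 / (1 * 120)
= 1


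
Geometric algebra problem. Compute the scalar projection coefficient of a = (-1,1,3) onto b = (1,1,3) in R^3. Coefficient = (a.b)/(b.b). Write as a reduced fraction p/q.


Projection coefficient = (a . b) / (b . b)
a . b = (-1)*1 + 1*1 + 3*3
= -1 + 1 + 9 = 9
b . b = 1^2 + 1^2 + 3^2
= 1 + 1 + 9 = 11
Coefficient = 9/11
In lowest terms: 9/11


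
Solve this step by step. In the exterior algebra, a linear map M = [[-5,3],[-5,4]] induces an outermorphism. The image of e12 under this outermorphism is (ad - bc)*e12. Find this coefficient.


The outermorphism of a linear map f sends e1^e2 to f(e1)^f(e2).
f(e1) = -5*e1 - 5*e2
f(e2) = 3*e1 + 4*e2
f(e1) ^ f(e2) = (-5*e1 - 5*e2) ^ (3*e1 + 4*e2)
= (-5)*4*e12 + (-5)*3*e21
= (-20 - (-15))*e12
= -5*e12
Coefficient = -5


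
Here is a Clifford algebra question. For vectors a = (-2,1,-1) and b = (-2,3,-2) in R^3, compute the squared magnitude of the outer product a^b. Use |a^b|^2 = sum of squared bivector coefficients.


a wedge b = (a1*b2 - a2*b1)*e12 + (a1*b3 - a3*b1)*e13 + (a2*b3 - a3*b2)*e23
e12 coeff: (-2)*3 - 1*(-2) = -6 - (-2) = -4
e13 coeff: (-2)*(-2) - (-1)*(-2) = 4 - 2 = 2
e23 coeff: 1*(-2) - (-1)*3 = -2 - (-3) = 1
|a wedge b|^2 = (-4)^2 + 2^2 + 1^2
= 16 + 4 + 1
= 21


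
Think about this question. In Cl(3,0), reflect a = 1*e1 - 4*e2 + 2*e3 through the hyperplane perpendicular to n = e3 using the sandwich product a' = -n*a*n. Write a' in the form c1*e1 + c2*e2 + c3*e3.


Reflection formula: a' = -n*a*n, with n = e3 (unit vector, n^2 = 1).
For reflection through hyperplane perp to e3:
The component along e3 flips sign, others stay.
a = (1, -4, 2)
a' = (1, -4, -2)
a' = 1*e1 - 4*e2 - 2*e3


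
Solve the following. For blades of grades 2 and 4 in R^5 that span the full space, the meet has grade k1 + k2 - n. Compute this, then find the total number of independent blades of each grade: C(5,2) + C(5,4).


Meet grade = grade(A) + grade(B) - n
= 2 + 4 - 5 = 1
C(5,2) = 10
C(5,4) = 5
dim_A + dim_B = 10 + 5 = 15


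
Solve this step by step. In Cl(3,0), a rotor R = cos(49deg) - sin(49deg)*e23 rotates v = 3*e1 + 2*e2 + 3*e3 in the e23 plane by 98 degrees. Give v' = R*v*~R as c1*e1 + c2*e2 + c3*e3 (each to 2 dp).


Rotor R = cos(49deg) - sin(49deg)*e23
Rotation angle theta = 2 * 49 = 98 degrees in the e23 plane (e2 -> e3).
The component perpendicular to the plane (e1) is invariant: v'_1 = v1 = 3.00
cos(98deg) = -0.1392, sin(98deg) = 0.9903
v'_2 = v2*cos(theta) - v3*sin(theta) = 2*(-0.1392) - 3*0.9903 = -3.25
v'_3 = v2*sin(theta) + v3*cos(theta) = 2*0.9903 + 3*(-0.1392) = 1.56
v' = 3.00*e1 - 3.25*e2 + 1.56*e3


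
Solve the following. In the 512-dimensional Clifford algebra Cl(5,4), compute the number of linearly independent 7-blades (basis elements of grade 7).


Number of grade-k basis blades in Cl(p,q) with n = p + q is C(n, k).
n = 5 + 4 = 9
C(9, 7) = 9! / (7! * 2!)
= 362880 / (5040 * 2)
= 36


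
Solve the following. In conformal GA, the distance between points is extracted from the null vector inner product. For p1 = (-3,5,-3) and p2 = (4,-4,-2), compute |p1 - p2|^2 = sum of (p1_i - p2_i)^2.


p1 - p2 = (-7, 9, -1)
|p1 - p2|^2 = (-7)^2 + 9^2 + (-1)^2
= 49 + 81 + 1
= 131


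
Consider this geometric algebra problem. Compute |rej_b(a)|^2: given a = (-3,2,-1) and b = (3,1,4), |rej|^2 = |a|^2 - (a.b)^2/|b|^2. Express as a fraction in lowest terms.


|a|^2 = (-3)^2 + 2^2 + (-1)^2 = 14
|b|^2 = 3^2 + 1^2 + 4^2 = 26
a . b = (-3)*3 + 2*1 + (-1)*4 = -11
(a.b)^2 = (-11)^2 = 121
|rej|^2 = 14 - 121/26
= (364 - 121)/26
= 243/26
In lowest terms: 243/26


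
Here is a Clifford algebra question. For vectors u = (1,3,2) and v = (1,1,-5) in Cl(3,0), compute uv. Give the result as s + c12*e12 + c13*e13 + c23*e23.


In Cl(3,0): e_i^2 = 1, e_ie_j = -e_je_i for i != j.
Scalar part = u . v = 1*1 + 3*1 + 2*(-5)
= 1 + 3 + (-10) = -6
e12 coeff = 1*1 - 3*1 = 1 - 3 = -2
e13 coeff = 1*(-5) - 2*1 = -5 - 2 = -7
e23 coeff = 3*(-5) - 2*1 = -15 - 2 = -17
uv = -6 - 2*e12 - 7*e13 - 17*e23


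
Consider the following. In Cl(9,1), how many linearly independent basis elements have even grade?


Even subalgebra dimension = 2^(n-1)
n = 9 + 1 = 10
2^(10 - 1) = 2^9 = 512
Verification: sum of C(10,k) for even k = 1 + 45 + 210 + 210 + 45 + 1 = 512
Result = 512


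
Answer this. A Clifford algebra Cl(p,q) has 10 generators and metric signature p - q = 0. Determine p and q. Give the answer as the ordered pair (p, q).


We need p + q = 10 and p - q = 0.
Adding: 2p = 10 + 0 = 10, so p = 5.
Then q = 10 - 5 = 5.
(p, q) = (5, 5)


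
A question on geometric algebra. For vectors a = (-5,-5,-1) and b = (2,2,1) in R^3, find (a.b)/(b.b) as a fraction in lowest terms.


Projection coefficient = (a . b) / (b . b)
a . b = (-5)*2 + (-5)*2 + (-1)*1
= -10 + (-10) + (-1) = -21
b . b = 2^2 + 2^2 + 1^2
= 4 + 4 + 1 = 9
Coefficient = -21/9
In lowest terms: -7/3


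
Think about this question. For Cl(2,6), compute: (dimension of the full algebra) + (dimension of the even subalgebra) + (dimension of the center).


n = 2 + 6 = 8
Total dim = 2^8 = 256
Even subalgebra dim = 2^7 = 128
n is even, so center dim = 1
Sum = 256 + 128 + 1 = 385


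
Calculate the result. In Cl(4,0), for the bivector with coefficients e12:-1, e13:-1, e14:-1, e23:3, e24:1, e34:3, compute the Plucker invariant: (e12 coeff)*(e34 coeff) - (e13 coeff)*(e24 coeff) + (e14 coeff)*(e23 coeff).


Plucker relation: af - be + cd
a*f = (-1)*3 = -3
b*e = (-1)*1 = -1
c*d = (-1)*3 = -3
af - be + cd = -3 - (-1) + (-3)
= -5


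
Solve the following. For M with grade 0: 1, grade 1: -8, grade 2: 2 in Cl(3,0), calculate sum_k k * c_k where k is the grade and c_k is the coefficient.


Grade-weighted sum = sum of grade_k * coefficient_k
0*1 = 0
1*(-8) = -8
2*2 = 4
Total = 0 + (-8) + 4 = -4


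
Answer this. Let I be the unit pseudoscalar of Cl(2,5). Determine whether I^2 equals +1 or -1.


The pseudoscalar I = e1...e_n (product of all n generators) of Cl(p,q) satisfies I^2 = (-1)^(q + n(n-1)/2).
p = 2, q = 5, n = p + q = 7
n(n-1)/2 = 7 * 6 / 2 = 21
Exponent = q + n(n-1)/2 = 5 + 21 = 26
I^2 = (-1)^26 = +1
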